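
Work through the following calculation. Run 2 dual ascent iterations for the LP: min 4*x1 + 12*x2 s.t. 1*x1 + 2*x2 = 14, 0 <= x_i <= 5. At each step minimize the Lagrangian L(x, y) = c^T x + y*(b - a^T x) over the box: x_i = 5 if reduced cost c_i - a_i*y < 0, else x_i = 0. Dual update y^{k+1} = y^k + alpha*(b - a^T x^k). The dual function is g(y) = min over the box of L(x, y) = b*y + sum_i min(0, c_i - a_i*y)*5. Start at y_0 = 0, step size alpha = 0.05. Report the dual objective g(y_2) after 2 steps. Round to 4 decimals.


Dual ascent for LP: min 4*x1 + 12*x2, 1*x1 + 2*x2 = 14, 0 <= x_i <= 5
Step 1: y^k = 0.0, reduced costs: (4.0, 12.0)
  x^k = (0.0, 0.0), subgradient = b - a^T x = 14.0
  y^{k+1} = 0.0 + 0.05*14.0 = 0.7
Step 2: y^k = 0.7, reduced costs: (3.3, 10.6)
  x^k = (0.0, 0.0), subgradient = b - a^T x = 14.0
  y^{k+1} = 0.7 + 0.05*14.0 = 1.4
Dual objective at y_2 = 1.4: reduced costs (2.6, 9.2), box minimizer x = (0.0, 0.0)
g(y_2) = b*y + (c1 - a1*y)*x1 + (c2 - a2*y)*x2 = 14*1.4 + 2.6*0.0 + 9.2*0.0 = 19.6 + 0.0 + 0.0 = 19.6


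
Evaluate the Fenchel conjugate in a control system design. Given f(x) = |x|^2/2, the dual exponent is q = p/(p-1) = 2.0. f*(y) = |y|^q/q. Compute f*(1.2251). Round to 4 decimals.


The conjugate exponent q satisfies 1/p + 1/q = 1.
p = 2, so q = 2/(2 - 1) = 2.0
|y|^q = 1.2251^2.0 = 1.5009
f*(1.2251) = 1.5009 / 2.0 = 0.7504


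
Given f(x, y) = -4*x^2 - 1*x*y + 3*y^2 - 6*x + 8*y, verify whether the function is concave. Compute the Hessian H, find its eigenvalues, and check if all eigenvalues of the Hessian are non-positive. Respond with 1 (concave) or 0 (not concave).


The Hessian of f(x,y) = -4*x^2 - 1*x*y + 3*y^2 - 6*x + 8*y is:
H = [[-8, -1], [-1, 6]]
Trace = -8 + 6 = -2
Determinant = -8*6 - (-1)^2 = -49
Discriminant = (-2)^2 - 4*-49 = 200.0
Eigenvalues: lambda_1 = -8.0711, lambda_2 = 6.0711
The function is not concave.

0


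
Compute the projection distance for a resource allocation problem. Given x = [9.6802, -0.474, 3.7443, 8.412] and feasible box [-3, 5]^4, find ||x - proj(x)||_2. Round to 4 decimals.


Project each component onto [-3, 5].
clip(9.6802) = 5.0, clip(-0.474) = -0.474, clip(3.7443) = 3.7443, clip(8.412) = 5.0
Projection = [5.0, -0.474, 3.7443, 5.0]
Squared diffs: [21.9043, 0.0, 0.0, 11.6417]
Distance = sqrt(33.546) = 5.7919


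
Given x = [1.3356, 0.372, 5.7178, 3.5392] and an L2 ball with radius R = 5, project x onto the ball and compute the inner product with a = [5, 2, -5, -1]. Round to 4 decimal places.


Step 1: Compute ||x|| (intermediates to 6 decimals).
||x|| = sqrt(1.3356^2 + 0.372^2 + 5.7178^2 + 3.5392^2) = 6.865958
Step 2: Project.
Since ||x|| > R, scale = R/||x|| = 5/6.865958 = 0.72823, proj(x) = scale * x
proj(x) = [0.972624, 0.270902, 4.163873, 2.577352]
Step 3: Dot product.
a^T * proj(x) = 5*0.972624 + 2*0.270902 - 5*4.163873 - 1*2.577352 = -17.9918


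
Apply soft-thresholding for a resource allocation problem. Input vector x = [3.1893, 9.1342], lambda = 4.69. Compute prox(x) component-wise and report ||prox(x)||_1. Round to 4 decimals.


Soft-thresholding with lambda = 4.69:
prox(3.1893) = sign(3.1893)*max(|3.1893| - 4.69, 0) = 0.0
prox(9.1342) = sign(9.1342)*max(|9.1342| - 4.69, 0) = 4.4442
prox(x) = [0.0, 4.4442]
||prox(x)||_1 = 0.0 + 4.4442 = 4.4442


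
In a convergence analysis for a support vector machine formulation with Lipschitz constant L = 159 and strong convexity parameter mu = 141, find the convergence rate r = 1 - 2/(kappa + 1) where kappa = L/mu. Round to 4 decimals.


Step 1: Compute the condition number.
kappa = L/mu = 159/141 = 1.1277
Step 2: Compute the convergence rate.
r = 1 - 2/(kappa + 1) = 1 - 2*mu/(L + mu) = (L - mu)/(L + mu) = 18/300 = 0.06


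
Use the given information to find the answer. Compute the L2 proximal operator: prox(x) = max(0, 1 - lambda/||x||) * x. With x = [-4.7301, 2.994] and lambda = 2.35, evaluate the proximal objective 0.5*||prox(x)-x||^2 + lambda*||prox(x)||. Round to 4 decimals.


Step 1: Compute ||x||.
||x|| = 5.598
Step 2: Compute scaling factor.
scale = max(0, 1 - 2.35/5.598) = 0.5802
Step 3: prox(x) = [-2.7444, 1.7371]
||prox(x)|| = 3.248
Step 4: Proximal objective.
0.5*||prox-x||^2 = 2.7613
lambda*||prox|| = 7.6328
Total = 10.3941


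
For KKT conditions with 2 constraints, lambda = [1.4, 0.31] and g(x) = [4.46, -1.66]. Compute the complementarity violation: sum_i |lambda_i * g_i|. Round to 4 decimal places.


KKT complementary slackness check:
lambda_1 * g_1 = 1.4 * 4.46 = 6.244
lambda_2 * g_2 = 0.31 * -1.66 = -0.5146
Total violation = 6.244 + 0.5146 = 6.7586


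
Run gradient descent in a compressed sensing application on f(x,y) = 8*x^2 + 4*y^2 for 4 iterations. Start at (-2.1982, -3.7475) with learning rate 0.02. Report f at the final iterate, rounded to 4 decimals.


Gradient descent on f(x,y) = 8*x^2 + 4*y^2.
Starting point: (-2.1982, -3.7475), alpha = 0.02
Step 1: grad_x = 2*8*-2.1982 = -35.1712, grad_y = 2*4*-3.7475 = -29.98
  x_1 = -2.1982 - 0.02*-35.1712 = -1.4948
  y_1 = -3.7475 - 0.02*-29.98 = -3.1479
Step 2: grad_x = 2*8*-1.4948 = -23.9164, grad_y = 2*4*-3.1479 = -25.1832
  x_2 = -1.4948 - 0.02*-23.9164 = -1.0164
  y_2 = -3.1479 - 0.02*-25.1832 = -2.6442
Step 3: grad_x = 2*8*-1.0164 = -16.2632, grad_y = 2*4*-2.6442 = -21.1539
  x_3 = -1.0164 - 0.02*-16.2632 = -0.6912
  y_3 = -2.6442 - 0.02*-21.1539 = -2.2212
Step 4: grad_x = 2*8*-0.6912 = -11.059, grad_y = 2*4*-2.2212 = -17.7693
  x_4 = -0.6912 - 0.02*-11.059 = -0.47
  y_4 = -2.2212 - 0.02*-17.7693 = -1.8658
f(-0.47, -1.8658) = 8*(-0.47)^2 + 4*(-1.8658)^2 = 15.6917


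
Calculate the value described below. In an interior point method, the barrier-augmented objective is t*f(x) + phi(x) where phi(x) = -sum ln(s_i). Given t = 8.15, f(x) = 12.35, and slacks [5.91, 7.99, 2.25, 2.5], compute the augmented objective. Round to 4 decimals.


Step 1: Compute log-barrier.
ln values: [1.7766, 2.0782, 0.8109, 0.9163]
phi = -(1.7766 + 2.0782 + 0.8109 + 0.9163) = -5.5821
Step 2: Compute augmented objective.
t*f(x) = 8.15*12.35 = 100.6525
Total = 100.6525 - 5.5821 = 95.0704


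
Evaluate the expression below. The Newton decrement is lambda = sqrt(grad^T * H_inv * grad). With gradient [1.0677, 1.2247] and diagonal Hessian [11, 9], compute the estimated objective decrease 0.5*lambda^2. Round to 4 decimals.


Step 1: H is diagonal, so H^(-1) * g = [0.0971, 0.1361].
Step 2: g^T H^(-1) g = sum_i g_i^2 / H_ii
  = (1.0677)^2/11 + (1.2247)^2/9
  = 0.1036 + 0.1667 = 0.2703
Step 3: Objective decrease = 0.5 * g^T H^(-1) g = 0.1351


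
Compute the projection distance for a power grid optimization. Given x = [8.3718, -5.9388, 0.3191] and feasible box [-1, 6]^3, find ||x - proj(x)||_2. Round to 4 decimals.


Project each component onto [-1, 6].
clip(8.3718) = 6.0, clip(-5.9388) = -1.0, clip(0.3191) = 0.3191
Projection = [6.0, -1.0, 0.3191]
Squared diffs: [5.6254, 24.3917, 0.0]
Distance = sqrt(30.0171) = 5.4788


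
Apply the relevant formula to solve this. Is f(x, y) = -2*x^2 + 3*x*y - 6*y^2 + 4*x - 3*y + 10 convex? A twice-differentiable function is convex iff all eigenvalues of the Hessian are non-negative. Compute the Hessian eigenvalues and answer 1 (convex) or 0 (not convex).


The Hessian of f(x,y) = -2*x^2 + 3*x*y - 6*y^2 + 4*x - 3*y + 10 is:
H = [[-4, 3], [3, -12]]
Trace = -4 - 12 = -16
Determinant = -4*-12 - (3)^2 = 39
Discriminant = (-16)^2 - 4*39 = 100.0
Eigenvalues: lambda_1 = -13.0, lambda_2 = -3.0
The function is not convex.

0


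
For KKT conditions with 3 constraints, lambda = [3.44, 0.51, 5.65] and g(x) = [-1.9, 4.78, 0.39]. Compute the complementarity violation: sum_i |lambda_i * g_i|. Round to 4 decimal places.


KKT complementary slackness check:
lambda_1 * g_1 = 3.44 * -1.9 = -6.536
lambda_2 * g_2 = 0.51 * 4.78 = 2.4378
lambda_3 * g_3 = 5.65 * 0.39 = 2.2035
Total violation = 6.536 + 2.4378 + 2.2035 = 11.1773


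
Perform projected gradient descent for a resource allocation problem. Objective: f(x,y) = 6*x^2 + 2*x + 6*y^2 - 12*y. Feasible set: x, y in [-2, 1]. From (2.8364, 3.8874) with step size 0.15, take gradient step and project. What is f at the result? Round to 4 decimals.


Step 1: Compute gradient at (2.8364, 3.8874).
grad_x = 2*6*2.8364 + 2 = 36.0368
grad_y = 2*6*3.8874 - 12 = 34.6488
Step 2: Gradient step.
x_raw = 2.8364 - 0.15*36.0368 = -2.5691
y_raw = 3.8874 - 0.15*34.6488 = -1.3099
Step 3: Project onto [-2, 1].
x_proj = clip(-2.5691) = -2.0
y_proj = clip(-1.3099) = -1.3099
Step 4: Evaluate f.
f(-2.0, -1.3099) = 46.0144


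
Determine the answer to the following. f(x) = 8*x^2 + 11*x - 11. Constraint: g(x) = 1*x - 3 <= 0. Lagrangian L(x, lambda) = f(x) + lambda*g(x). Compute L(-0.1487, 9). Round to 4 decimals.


Step 1: Evaluate f(x).
f(-0.1487) = 8*(-0.1487)^2 + 11*(-0.1487) - 11 = -12.4588
Step 2: Evaluate g(x).
g(-0.1487) = 1*-0.1487 - 3 = -3.1487
Step 3: Compute Lagrangian.
L = -12.4588 + 9*-3.1487 = -40.7971


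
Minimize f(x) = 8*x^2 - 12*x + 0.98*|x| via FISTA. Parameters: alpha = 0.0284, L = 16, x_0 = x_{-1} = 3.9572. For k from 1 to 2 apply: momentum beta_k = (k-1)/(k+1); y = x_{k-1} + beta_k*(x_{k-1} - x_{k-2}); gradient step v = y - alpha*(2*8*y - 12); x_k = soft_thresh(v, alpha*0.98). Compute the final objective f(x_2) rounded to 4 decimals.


FISTA on f(x) = 8*x^2 - 12*x + 0.98*|x|
L = 16, alpha = 0.0284
Iteration 1: beta = 0.0, y = 3.9572 + 0.0*(3.9572 - 3.9572) = 3.9572
  grad(y) = 51.3152, v = y - alpha*grad = 2.4998
  prox(v) = soft_thresh(2.4998, 0.0278) = 2.472
Iteration 2: beta = 0.3333, y = 2.472 + 0.3333*(2.472 - 3.9572) = 1.977
  grad(y) = 19.6313, v = y - alpha*grad = 1.4194
  prox(v) = soft_thresh(1.4194, 0.0278) = 1.3916
f(x_2) = 8*1.3916^2 - 12*1.3916 + 0.98*|1.3916| = 0.1569


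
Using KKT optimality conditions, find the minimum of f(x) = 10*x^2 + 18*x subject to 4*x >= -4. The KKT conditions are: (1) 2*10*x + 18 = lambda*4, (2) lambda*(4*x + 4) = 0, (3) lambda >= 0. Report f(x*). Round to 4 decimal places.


Step 1: Try lambda = 0 (constraint inactive).
Stationarity: 2*10*x + 18 = 0
x* = -18/(2*10) = -0.9
Check constraint: 4*-0.9 = -3.6 >= -4 -- satisfied.
Step 2: Compute optimal value.
f(x*) = 10*(-0.9)^2 + 18*(-0.9) = -8.1


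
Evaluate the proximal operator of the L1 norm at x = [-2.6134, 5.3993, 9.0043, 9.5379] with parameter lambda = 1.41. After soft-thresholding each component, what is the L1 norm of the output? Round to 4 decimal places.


Soft-thresholding with lambda = 1.41:
prox(-2.6134) = sign(-2.6134)*max(|-2.6134| - 1.41, 0) = -1.2034
prox(5.3993) = sign(5.3993)*max(|5.3993| - 1.41, 0) = 3.9893
prox(9.0043) = sign(9.0043)*max(|9.0043| - 1.41, 0) = 7.5943
prox(9.5379) = sign(9.5379)*max(|9.5379| - 1.41, 0) = 8.1279
prox(x) = [-1.2034, 3.9893, 7.5943, 8.1279]
||prox(x)||_1 = 1.2034 + 3.9893 + 7.5943 + 8.1279 = 20.9149


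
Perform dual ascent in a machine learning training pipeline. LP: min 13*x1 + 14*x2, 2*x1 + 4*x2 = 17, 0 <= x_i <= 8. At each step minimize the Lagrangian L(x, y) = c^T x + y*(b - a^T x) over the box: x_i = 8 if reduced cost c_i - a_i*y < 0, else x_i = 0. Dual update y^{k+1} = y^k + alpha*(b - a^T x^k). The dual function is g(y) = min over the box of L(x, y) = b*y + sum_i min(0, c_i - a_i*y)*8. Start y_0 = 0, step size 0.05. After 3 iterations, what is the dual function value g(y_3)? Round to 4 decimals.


Dual ascent for LP: min 13*x1 + 14*x2, 2*x1 + 4*x2 = 17, 0 <= x_i <= 8
Step 1: y^k = 0.0, reduced costs: (13.0, 14.0)
  x^k = (0.0, 0.0), subgradient = b - a^T x = 17.0
  y^{k+1} = 0.0 + 0.05*17.0 = 0.85
Step 2: y^k = 0.85, reduced costs: (11.3, 10.6)
  x^k = (0.0, 0.0), subgradient = b - a^T x = 17.0
  y^{k+1} = 0.85 + 0.05*17.0 = 1.7
Step 3: y^k = 1.7, reduced costs: (9.6, 7.2)
  x^k = (0.0, 0.0), subgradient = b - a^T x = 17.0
  y^{k+1} = 1.7 + 0.05*17.0 = 2.55
Dual objective at y_3 = 2.55: reduced costs (7.9, 3.8), box minimizer x = (0.0, 0.0)
g(y_3) = b*y + (c1 - a1*y)*x1 + (c2 - a2*y)*x2 = 17*2.55 + 7.9*0.0 + 3.8*0.0 = 43.35 + 0.0 + 0.0 = 43.35


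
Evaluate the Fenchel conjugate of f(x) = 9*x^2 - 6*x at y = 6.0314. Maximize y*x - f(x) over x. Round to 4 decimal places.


f*(y) = sup_x {y*x - a*x^2 - b*x} = sup_x {(y-b)*x - a*x^2}
FOC: (y - b) - 2a*x = 0 => x* = (y - b)/(2a)
x* = (6.0314 + 6)/(2*9) = 0.6684
f*(6.0314) = (y-b)^2/(4a) = (6.0314 + 6)^2/(4*9)
= 144.7546/36 = 4.021


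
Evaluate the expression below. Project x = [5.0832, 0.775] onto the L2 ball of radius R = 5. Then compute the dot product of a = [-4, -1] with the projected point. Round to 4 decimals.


Step 1: Compute ||x|| (intermediates to 6 decimals).
||x|| = sqrt(5.0832^2 + 0.775^2) = 5.14194
Step 2: Project.
Since ||x|| > R, scale = R/||x|| = 5/5.14194 = 0.972396, proj(x) = scale * x
proj(x) = [4.942883, 0.753607]
Step 3: Dot product.
a^T * proj(x) = -4*4.942883 - 1*0.753607 = -20.5251


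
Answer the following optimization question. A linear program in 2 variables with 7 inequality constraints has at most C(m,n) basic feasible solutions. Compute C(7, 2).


Each vertex corresponds to some choice of n active constraints out of m, so the number of vertices is at most C(m, n) = m! / (n!(m-n)!).
m = 7, n = 2
Numerator: 7 * 6
Denominator: 2! = 2
C(7, 2) = 21


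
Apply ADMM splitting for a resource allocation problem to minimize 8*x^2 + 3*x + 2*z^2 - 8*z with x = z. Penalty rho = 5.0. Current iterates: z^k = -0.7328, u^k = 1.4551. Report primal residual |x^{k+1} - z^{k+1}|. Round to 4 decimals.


ADMM iteration with rho = 5.0, z^k = -0.7328, u^k = 1.4551
Step 1: x-update.
Minimize 8*x^2 + 3*x + (5.0/2)*(x + 0.7328 + 1.4551)^2
FOC: (2*8 + 5.0)*x = -3 + 5.0*(-0.7328 - 1.4551)
x^{k+1} = -0.6638
Step 2: z-update.
Minimize 2*z^2 - 8*z + (5.0/2)*(-0.6638 - z + 1.4551)^2
FOC: (2*2 + 5.0)*z = 8 + 5.0*(-0.6638 + 1.4551)
z^{k+1} = 1.3285
Step 3: u-update.
u^{k+1} = 1.4551 - 0.6638 - 1.3285 = -0.5372
Step 4: Primal residual = |-0.6638 - 1.3285| = 1.9923


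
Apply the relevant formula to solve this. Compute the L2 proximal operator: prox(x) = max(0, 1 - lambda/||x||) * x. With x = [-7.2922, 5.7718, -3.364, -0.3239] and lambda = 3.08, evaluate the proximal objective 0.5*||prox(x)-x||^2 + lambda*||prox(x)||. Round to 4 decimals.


Step 1: Compute ||x||.
||x|| = 9.895
Step 2: Compute scaling factor.
scale = max(0, 1 - 3.08/9.895) = 0.6887
Step 3: prox(x) = [-5.0224, 3.9752, -2.3169, -0.2231]
||prox(x)|| = 6.815
Step 4: Proximal objective.
0.5*||prox-x||^2 = 4.7432
lambda*||prox|| = 20.9902
Total = 25.7334


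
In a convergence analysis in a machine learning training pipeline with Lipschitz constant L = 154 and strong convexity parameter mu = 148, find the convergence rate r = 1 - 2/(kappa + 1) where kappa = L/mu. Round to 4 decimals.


Step 1: Compute the condition number.
kappa = L/mu = 154/148 = 1.0405
Step 2: Compute the convergence rate.
r = 1 - 2/(kappa + 1) = 1 - 2*mu/(L + mu) = (L - mu)/(L + mu) = 6/302 = 0.0199


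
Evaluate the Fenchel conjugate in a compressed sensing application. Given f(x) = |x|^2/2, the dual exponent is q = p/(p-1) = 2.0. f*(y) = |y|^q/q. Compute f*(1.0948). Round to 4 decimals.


The conjugate exponent q satisfies 1/p + 1/q = 1.
p = 2, so q = 2/(2 - 1) = 2.0
|y|^q = 1.0948^2.0 = 1.1986
f*(1.0948) = 1.1986 / 2.0 = 0.5993


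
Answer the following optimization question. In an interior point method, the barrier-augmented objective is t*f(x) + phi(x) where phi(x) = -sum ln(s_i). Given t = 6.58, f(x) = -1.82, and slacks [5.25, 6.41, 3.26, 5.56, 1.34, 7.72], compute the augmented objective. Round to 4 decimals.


Step 1: Compute log-barrier.
ln values: [1.6582, 1.8579, 1.1817, 1.7156, 0.2927, 2.0438]
phi = -(1.6582 + 1.8579 + 1.1817 + 1.7156 + 0.2927 + 2.0438) = -8.7499
Step 2: Compute augmented objective.
t*f(x) = 6.58*-1.82 = -11.9756
Total = -11.9756 - 8.7499 = -20.7255


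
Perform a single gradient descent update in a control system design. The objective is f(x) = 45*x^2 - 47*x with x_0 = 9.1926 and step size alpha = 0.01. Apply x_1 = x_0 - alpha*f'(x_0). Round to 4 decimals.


We compute the gradient at x_0 and apply the update.
f'(x) = 90*x - 47
f'(9.1926) = 90*9.1926 - 47 = 780.334
x_1 = 9.1926 - 0.01*780.334 = 1.3893


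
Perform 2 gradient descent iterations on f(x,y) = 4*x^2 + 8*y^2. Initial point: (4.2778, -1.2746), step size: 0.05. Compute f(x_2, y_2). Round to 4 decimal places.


Gradient descent on f(x,y) = 4*x^2 + 8*y^2.
Starting point: (4.2778, -1.2746), alpha = 0.05
Step 1: grad_x = 2*4*4.2778 = 34.2224, grad_y = 2*8*-1.2746 = -20.3936
  x_1 = 4.2778 - 0.05*34.2224 = 2.5667
  y_1 = -1.2746 - 0.05*-20.3936 = -0.2549
Step 2: grad_x = 2*4*2.5667 = 20.5334, grad_y = 2*8*-0.2549 = -4.0787
  x_2 = 2.5667 - 0.05*20.5334 = 1.54
  y_2 = -0.2549 - 0.05*-4.0787 = -0.051
f(1.54, -0.051) = 4*1.54^2 + 8*(-0.051)^2 = 9.5073


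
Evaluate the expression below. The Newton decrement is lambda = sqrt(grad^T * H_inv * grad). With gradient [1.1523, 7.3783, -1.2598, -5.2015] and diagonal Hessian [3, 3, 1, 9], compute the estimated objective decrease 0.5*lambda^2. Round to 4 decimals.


Step 1: H is diagonal, so H^(-1) * g = [0.3841, 2.4594, -1.2598, -0.5779].
Step 2: g^T H^(-1) g = sum_i g_i^2 / H_ii
  = (1.1523)^2/3 + (7.3783)^2/3 + (-1.2598)^2/1 + (-5.2015)^2/9
  = 0.4426 + 18.1464 + 1.5871 + 3.0062 = 23.1823
Step 3: Objective decrease = 0.5 * g^T H^(-1) g = 11.5912


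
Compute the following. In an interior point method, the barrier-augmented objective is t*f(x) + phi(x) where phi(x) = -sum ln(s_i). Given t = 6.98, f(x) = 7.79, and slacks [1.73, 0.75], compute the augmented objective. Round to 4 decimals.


Step 1: Compute log-barrier.
ln values: [0.5481, -0.2877]
phi = -(0.5481 - 0.2877) = -0.2604
Step 2: Compute augmented objective.
t*f(x) = 6.98*7.79 = 54.3742
Total = 54.3742 - 0.2604 = 54.1138


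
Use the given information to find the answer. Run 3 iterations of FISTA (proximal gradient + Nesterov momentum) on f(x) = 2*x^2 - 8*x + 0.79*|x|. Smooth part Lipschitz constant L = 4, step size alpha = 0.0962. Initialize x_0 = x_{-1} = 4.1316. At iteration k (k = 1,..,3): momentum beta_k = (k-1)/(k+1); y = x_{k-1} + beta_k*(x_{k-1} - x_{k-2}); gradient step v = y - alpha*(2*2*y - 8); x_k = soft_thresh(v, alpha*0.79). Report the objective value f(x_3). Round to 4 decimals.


FISTA on f(x) = 2*x^2 - 8*x + 0.79*|x|
L = 4, alpha = 0.0962
Iteration 1: beta = 0.0, y = 4.1316 + 0.0*(4.1316 - 4.1316) = 4.1316
  grad(y) = 8.5264, v = y - alpha*grad = 3.3114
  prox(v) = soft_thresh(3.3114, 0.076) = 3.2354
Iteration 2: beta = 0.3333, y = 3.2354 + 0.3333*(3.2354 - 4.1316) = 2.9366
  grad(y) = 3.7465, v = y - alpha*grad = 2.5762
  prox(v) = soft_thresh(2.5762, 0.076) = 2.5002
Iteration 3: beta = 0.5, y = 2.5002 + 0.5*(2.5002 - 3.2354) = 2.1326
  grad(y) = 0.5305, v = y - alpha*grad = 2.0816
  prox(v) = soft_thresh(2.0816, 0.076) = 2.0056
f(x_3) = 2*2.0056^2 - 8*2.0056 + 0.79*|2.0056| = -6.4155


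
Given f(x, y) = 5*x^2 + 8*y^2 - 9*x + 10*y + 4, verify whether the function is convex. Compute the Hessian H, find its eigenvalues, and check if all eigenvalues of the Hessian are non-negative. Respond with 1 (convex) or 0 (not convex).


The Hessian of f(x,y) = 5*x^2 + 8*y^2 - 9*x + 10*y + 4 is:
H = [[10, 0], [0, 16]]
Trace = 10 + 16 = 26
Determinant = 10*16 - (0)^2 = 160
Discriminant = (26)^2 - 4*160 = 36.0
Eigenvalues: lambda_1 = 10.0, lambda_2 = 16.0
The function is convex.

1


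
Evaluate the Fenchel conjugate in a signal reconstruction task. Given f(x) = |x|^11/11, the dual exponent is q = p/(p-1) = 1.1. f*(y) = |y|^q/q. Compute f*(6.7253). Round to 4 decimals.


The conjugate exponent q satisfies 1/p + 1/q = 1.
p = 11, so q = 11/(11 - 1) = 1.1
|y|^q = 6.7253^1.1 = 8.1373
f*(6.7253) = 8.1373 / 1.1 = 7.3976


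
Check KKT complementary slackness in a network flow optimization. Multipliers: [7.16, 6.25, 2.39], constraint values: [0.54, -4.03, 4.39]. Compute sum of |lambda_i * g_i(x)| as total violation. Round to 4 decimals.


KKT complementary slackness check:
lambda_1 * g_1 = 7.16 * 0.54 = 3.8664
lambda_2 * g_2 = 6.25 * -4.03 = -25.1875
lambda_3 * g_3 = 2.39 * 4.39 = 10.4921
Total violation = 3.8664 + 25.1875 + 10.4921 = 39.546


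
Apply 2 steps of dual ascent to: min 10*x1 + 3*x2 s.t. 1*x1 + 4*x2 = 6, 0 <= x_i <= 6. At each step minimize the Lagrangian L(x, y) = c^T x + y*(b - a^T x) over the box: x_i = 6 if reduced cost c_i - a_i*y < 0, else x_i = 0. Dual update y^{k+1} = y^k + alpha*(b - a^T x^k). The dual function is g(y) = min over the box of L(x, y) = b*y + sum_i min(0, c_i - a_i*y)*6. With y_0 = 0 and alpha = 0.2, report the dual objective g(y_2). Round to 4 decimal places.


Dual ascent for LP: min 10*x1 + 3*x2, 1*x1 + 4*x2 = 6, 0 <= x_i <= 6
Step 1: y^k = 0.0, reduced costs: (10.0, 3.0)
  x^k = (0.0, 0.0), subgradient = b - a^T x = 6.0
  y^{k+1} = 0.0 + 0.2*6.0 = 1.2
Step 2: y^k = 1.2, reduced costs: (8.8, -1.8)
  x^k = (0.0, 6.0), subgradient = b - a^T x = -18.0
  y^{k+1} = 1.2 + 0.2*-18.0 = -2.4
Dual objective at y_2 = -2.4: reduced costs (12.4, 12.6), box minimizer x = (0.0, 0.0)
g(y_2) = b*y + (c1 - a1*y)*x1 + (c2 - a2*y)*x2 = 6*(-2.4) + 12.4*0.0 + 12.6*0.0 = -14.4 + 0.0 + 0.0 = -14.4


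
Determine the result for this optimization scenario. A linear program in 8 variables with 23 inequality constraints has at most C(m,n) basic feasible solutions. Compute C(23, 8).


Each vertex corresponds to some choice of n active constraints out of m, so the number of vertices is at most C(m, n) = m! / (n!(m-n)!).
m = 23, n = 8
Numerator: 23 * 22 * 21 * 20 * 19 * 18 * 17 * 16
Denominator: 8! = 40320
C(23, 8) = 490314


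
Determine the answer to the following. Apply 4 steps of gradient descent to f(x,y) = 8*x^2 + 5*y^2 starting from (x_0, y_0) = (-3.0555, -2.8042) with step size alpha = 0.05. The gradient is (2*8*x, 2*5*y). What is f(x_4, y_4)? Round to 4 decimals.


Gradient descent on f(x,y) = 8*x^2 + 5*y^2.
Starting point: (-3.0555, -2.8042), alpha = 0.05
Step 1: grad_x = 2*8*-3.0555 = -48.888, grad_y = 2*5*-2.8042 = -28.042
  x_1 = -3.0555 - 0.05*-48.888 = -0.6111
  y_1 = -2.8042 - 0.05*-28.042 = -1.4021
Step 2: grad_x = 2*8*-0.6111 = -9.7776, grad_y = 2*5*-1.4021 = -14.021
  x_2 = -0.6111 - 0.05*-9.7776 = -0.1222
  y_2 = -1.4021 - 0.05*-14.021 = -0.7011
Step 3: grad_x = 2*8*-0.1222 = -1.9555, grad_y = 2*5*-0.7011 = -7.0105
  x_3 = -0.1222 - 0.05*-1.9555 = -0.0244
  y_3 = -0.7011 - 0.05*-7.0105 = -0.3505
Step 4: grad_x = 2*8*-0.0244 = -0.3911, grad_y = 2*5*-0.3505 = -3.5053
  x_4 = -0.0244 - 0.05*-0.3911 = -0.0049
  y_4 = -0.3505 - 0.05*-3.5053 = -0.1753
f(-0.0049, -0.1753) = 8*(-0.0049)^2 + 5*(-0.1753)^2 = 0.1538


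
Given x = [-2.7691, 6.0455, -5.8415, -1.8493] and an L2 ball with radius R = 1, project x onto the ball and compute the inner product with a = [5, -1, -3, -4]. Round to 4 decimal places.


Step 1: Compute ||x|| (intermediates to 6 decimals).
||x|| = sqrt((-2.7691)^2 + 6.0455^2 + (-5.8415)^2 + (-1.8493)^2) = 9.042069
Step 2: Project.
Since ||x|| > R, scale = R/||x|| = 1/9.042069 = 0.110594, proj(x) = scale * x
proj(x) = [-0.306246, 0.668596, -0.646035, -0.204521]
Step 3: Dot product.
a^T * proj(x) = 5*(-0.306246) - 1*0.668596 - 3*(-0.646035) - 4*(-0.204521) = 0.5564


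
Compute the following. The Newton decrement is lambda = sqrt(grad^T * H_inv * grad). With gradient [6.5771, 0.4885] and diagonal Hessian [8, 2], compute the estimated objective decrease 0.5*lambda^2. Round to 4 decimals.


Step 1: H is diagonal, so H^(-1) * g = [0.8221, 0.2443].
Step 2: g^T H^(-1) g = sum_i g_i^2 / H_ii
  = (6.5771)^2/8 + (0.4885)^2/2
  = 5.4073 + 0.1193 = 5.5266
Step 3: Objective decrease = 0.5 * g^T H^(-1) g = 2.7633


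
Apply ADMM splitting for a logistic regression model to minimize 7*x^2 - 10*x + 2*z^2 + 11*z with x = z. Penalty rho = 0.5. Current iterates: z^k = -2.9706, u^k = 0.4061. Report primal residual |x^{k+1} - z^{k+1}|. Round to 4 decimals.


ADMM iteration with rho = 0.5, z^k = -2.9706, u^k = 0.4061
Step 1: x-update.
Minimize 7*x^2 - 10*x + (0.5/2)*(x + 2.9706 + 0.4061)^2
FOC: (2*7 + 0.5)*x = 10 + 0.5*(-2.9706 - 0.4061)
x^{k+1} = 0.5732
Step 2: z-update.
Minimize 2*z^2 + 11*z + (0.5/2)*(0.5732 - z + 0.4061)^2
FOC: (2*2 + 0.5)*z = -11 + 0.5*(0.5732 + 0.4061)
z^{k+1} = -2.3356
Step 3: u-update.
u^{k+1} = 0.4061 + 0.5732 + 2.3356 = 3.3149
Step 4: Primal residual = |0.5732 + 2.3356| = 2.9088


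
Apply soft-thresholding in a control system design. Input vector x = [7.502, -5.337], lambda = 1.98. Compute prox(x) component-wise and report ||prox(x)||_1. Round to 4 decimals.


Soft-thresholding with lambda = 1.98:
prox(7.502) = sign(7.502)*max(|7.502| - 1.98, 0) = 5.522
prox(-5.337) = sign(-5.337)*max(|-5.337| - 1.98, 0) = -3.357
prox(x) = [5.522, -3.357]
||prox(x)||_1 = 5.522 + 3.357 = 8.879


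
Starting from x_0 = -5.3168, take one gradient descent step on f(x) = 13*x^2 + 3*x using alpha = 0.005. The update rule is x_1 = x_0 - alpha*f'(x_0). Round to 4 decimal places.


We compute the gradient at x_0 and apply the update.
f'(x) = 26*x + 3
f'(-5.3168) = 26*-5.3168 + 3 = -135.2368
x_1 = -5.3168 - 0.005*-135.2368 = -4.6406


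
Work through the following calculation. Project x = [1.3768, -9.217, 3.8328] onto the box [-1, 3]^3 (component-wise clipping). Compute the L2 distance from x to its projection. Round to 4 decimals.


Project each component onto [-1, 3].
clip(1.3768) = 1.3768, clip(-9.217) = -1.0, clip(3.8328) = 3.0
Projection = [1.3768, -1.0, 3.0]
Squared diffs: [0.0, 67.5191, 0.6936]
Distance = sqrt(68.2127) = 8.2591


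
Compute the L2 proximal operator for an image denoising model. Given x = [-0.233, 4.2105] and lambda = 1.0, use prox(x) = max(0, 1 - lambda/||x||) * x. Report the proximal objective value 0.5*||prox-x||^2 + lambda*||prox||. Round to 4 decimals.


Step 1: Compute ||x||.
||x|| = 4.2169
Step 2: Compute scaling factor.
scale = max(0, 1 - 1.0/4.2169) = 0.7629
Step 3: prox(x) = [-0.1777, 3.212]
||prox(x)|| = 3.2169
Step 4: Proximal objective.
0.5*||prox-x||^2 = 0.5
lambda*||prox|| = 3.2169
Total = 3.7169


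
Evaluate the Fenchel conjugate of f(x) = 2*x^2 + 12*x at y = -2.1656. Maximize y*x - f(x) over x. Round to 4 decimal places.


f*(y) = sup_x {y*x - a*x^2 - b*x} = sup_x {(y-b)*x - a*x^2}
FOC: (y - b) - 2a*x = 0 => x* = (y - b)/(2a)
x* = (-2.1656 - 12)/(2*2) = -3.5414
f*(-2.1656) = (y-b)^2/(4a) = (-2.1656 - 12)^2/(4*2)
= 200.6642/8 = 25.083


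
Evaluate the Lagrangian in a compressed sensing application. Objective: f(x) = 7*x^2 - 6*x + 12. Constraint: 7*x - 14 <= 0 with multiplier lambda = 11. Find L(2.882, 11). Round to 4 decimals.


Step 1: Evaluate f(x).
f(2.882) = 7*2.882^2 - 6*2.882 + 12 = 52.8495
Step 2: Evaluate g(x).
g(2.882) = 7*2.882 - 14 = 6.174
Step 3: Compute Lagrangian.
L = 52.8495 + 11*6.174 = 120.7635


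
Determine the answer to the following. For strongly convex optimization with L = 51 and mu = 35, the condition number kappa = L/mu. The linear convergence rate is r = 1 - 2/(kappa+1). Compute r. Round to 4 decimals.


Step 1: Compute the condition number.
kappa = L/mu = 51/35 = 1.4571
Step 2: Compute the convergence rate.
r = 1 - 2/(kappa + 1) = 1 - 2*mu/(L + mu) = (L - mu)/(L + mu) = 16/86 = 0.186


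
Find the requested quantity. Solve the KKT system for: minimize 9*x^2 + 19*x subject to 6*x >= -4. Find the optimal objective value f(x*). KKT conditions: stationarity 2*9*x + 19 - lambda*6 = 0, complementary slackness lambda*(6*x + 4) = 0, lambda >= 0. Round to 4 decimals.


Step 1: Try lambda = 0 (constraint inactive).
x_unc = -19/(2*9) = -1.0556
Check: 6*-1.0556 = -6.3336 < -4 -- violated!
Step 2: Constraint must be active: 6*x = -4
x* = -4/6 = -2/3 = -0.6667 (rounded; the exact value -2/3 is used below)
lambda = (2*9*(-2/3) + 19)/6 = 1.1667
Step 3: Compute optimal value.
f(x*) = 9*(-2/3)^2 + 19*(-2/3) = -8.6667


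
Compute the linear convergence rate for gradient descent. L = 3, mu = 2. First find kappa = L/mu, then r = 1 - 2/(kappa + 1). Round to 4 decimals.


Step 1: Compute the condition number.
kappa = L/mu = 3/2 = 1.5
Step 2: Compute the convergence rate.
r = 1 - 2/(kappa + 1) = 1 - 2*mu/(L + mu) = (L - mu)/(L + mu) = 1/5 = 0.2


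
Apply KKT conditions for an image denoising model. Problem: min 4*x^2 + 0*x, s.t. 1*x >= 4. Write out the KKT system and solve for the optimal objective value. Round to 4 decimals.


Step 1: Try lambda = 0 (constraint inactive).
x_unc = 0/(2*4) = 0.0
Check: 1*0.0 = 0.0 < 4 -- violated!
Step 2: Constraint must be active: 1*x = 4
x* = 4/1 = 4.0
lambda = (2*4*4.0 + 0)/1 = 32.0
Step 3: Compute optimal value.
f(x*) = 4*4.0^2 + 0*4.0 = 64.0


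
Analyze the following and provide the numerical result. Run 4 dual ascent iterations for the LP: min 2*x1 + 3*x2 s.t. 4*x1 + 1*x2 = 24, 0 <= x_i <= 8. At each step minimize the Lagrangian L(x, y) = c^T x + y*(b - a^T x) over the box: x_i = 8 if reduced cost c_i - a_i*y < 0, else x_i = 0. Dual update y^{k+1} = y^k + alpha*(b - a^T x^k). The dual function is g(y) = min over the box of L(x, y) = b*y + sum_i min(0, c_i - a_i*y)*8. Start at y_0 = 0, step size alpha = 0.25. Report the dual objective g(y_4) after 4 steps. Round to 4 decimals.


Dual ascent for LP: min 2*x1 + 3*x2, 4*x1 + 1*x2 = 24, 0 <= x_i <= 8
Step 1: y^k = 0.0, reduced costs: (2.0, 3.0)
  x^k = (0.0, 0.0), subgradient = b - a^T x = 24.0
  y^{k+1} = 0.0 + 0.25*24.0 = 6.0
Step 2: y^k = 6.0, reduced costs: (-22.0, -3.0)
  x^k = (8.0, 8.0), subgradient = b - a^T x = -16.0
  y^{k+1} = 6.0 + 0.25*-16.0 = 2.0
Step 3: y^k = 2.0, reduced costs: (-6.0, 1.0)
  x^k = (8.0, 0.0), subgradient = b - a^T x = -8.0
  y^{k+1} = 2.0 + 0.25*-8.0 = 0.0
Step 4: y^k = 0.0, reduced costs: (2.0, 3.0)
  x^k = (0.0, 0.0), subgradient = b - a^T x = 24.0
  y^{k+1} = 0.0 + 0.25*24.0 = 6.0
Dual objective at y_4 = 6.0: reduced costs (-22.0, -3.0), box minimizer x = (8.0, 8.0)
g(y_4) = b*y + (c1 - a1*y)*x1 + (c2 - a2*y)*x2 = 24*6.0 + (-22.0)*8.0 + (-3.0)*8.0 = 144.0 - 176.0 - 24.0 = -56.0


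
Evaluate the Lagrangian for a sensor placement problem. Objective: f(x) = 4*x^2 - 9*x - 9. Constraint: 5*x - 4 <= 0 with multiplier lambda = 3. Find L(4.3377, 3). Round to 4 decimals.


Step 1: Evaluate f(x).
f(4.3377) = 4*4.3377^2 - 9*4.3377 - 9 = 27.2233
Step 2: Evaluate g(x).
g(4.3377) = 5*4.3377 - 4 = 17.6885
Step 3: Compute Lagrangian.
L = 27.2233 + 3*17.6885 = 80.2888


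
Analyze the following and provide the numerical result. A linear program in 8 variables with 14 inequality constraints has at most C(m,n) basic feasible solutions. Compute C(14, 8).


Each vertex corresponds to some choice of n active constraints out of m, so the number of vertices is at most C(m, n) = m! / (n!(m-n)!).
m = 14, n = 8
Numerator: 14 * 13 * 12 * 11 * 10 * 9 * 8 * 7
Denominator: 8! = 40320
C(14, 8) = 3003


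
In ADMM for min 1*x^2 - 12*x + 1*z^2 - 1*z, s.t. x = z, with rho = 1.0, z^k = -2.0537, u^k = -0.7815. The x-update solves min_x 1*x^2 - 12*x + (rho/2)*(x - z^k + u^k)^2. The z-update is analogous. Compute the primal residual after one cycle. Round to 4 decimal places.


ADMM iteration with rho = 1.0, z^k = -2.0537, u^k = -0.7815
Step 1: x-update.
Minimize 1*x^2 - 12*x + (1.0/2)*(x + 2.0537 - 0.7815)^2
FOC: (2*1 + 1.0)*x = 12 + 1.0*(-2.0537 + 0.7815)
x^{k+1} = 3.5759
Step 2: z-update.
Minimize 1*z^2 - 1*z + (1.0/2)*(3.5759 - z - 0.7815)^2
FOC: (2*1 + 1.0)*z = 1 + 1.0*(3.5759 - 0.7815)
z^{k+1} = 1.2648
Step 3: u-update.
u^{k+1} = -0.7815 + 3.5759 - 1.2648 = 1.5296
Step 4: Primal residual = |3.5759 - 1.2648| = 2.3111


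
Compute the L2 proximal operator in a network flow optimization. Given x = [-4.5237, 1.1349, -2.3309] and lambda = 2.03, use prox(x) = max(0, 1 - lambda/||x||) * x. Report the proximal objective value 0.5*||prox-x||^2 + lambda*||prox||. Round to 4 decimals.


Step 1: Compute ||x||.
||x|| = 5.2139
Step 2: Compute scaling factor.
scale = max(0, 1 - 2.03/5.2139) = 0.6107
Step 3: prox(x) = [-2.7624, 0.693, -1.4234]
||prox(x)|| = 3.1839
Step 4: Proximal objective.
0.5*||prox-x||^2 = 2.0605
lambda*||prox|| = 6.4633
Total = 8.5238


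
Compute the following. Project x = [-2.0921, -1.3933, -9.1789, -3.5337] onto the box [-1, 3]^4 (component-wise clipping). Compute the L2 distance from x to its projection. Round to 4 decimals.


Project each component onto [-1, 3].
clip(-2.0921) = -1.0, clip(-1.3933) = -1.0, clip(-9.1789) = -1.0, clip(-3.5337) = -1.0
Projection = [-1.0, -1.0, -1.0, -1.0]
Squared diffs: [1.1927, 0.1547, 66.8944, 6.4196]
Distance = sqrt(74.6614) = 8.6407


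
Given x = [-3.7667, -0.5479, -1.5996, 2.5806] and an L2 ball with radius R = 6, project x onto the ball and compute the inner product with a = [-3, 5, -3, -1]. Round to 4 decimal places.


Step 1: Compute ||x|| (intermediates to 6 decimals).
||x|| = sqrt((-3.7667)^2 + (-0.5479)^2 + (-1.5996)^2 + 2.5806^2) = 4.868926
Step 2: Project.
Since ||x|| <= R, proj = x (no scaling needed).
proj(x) = [-3.7667, -0.5479, -1.5996, 2.5806]
Step 3: Dot product.
a^T * proj(x) = -3*(-3.7667) + 5*(-0.5479) - 3*(-1.5996) - 1*2.5806 = 10.7788


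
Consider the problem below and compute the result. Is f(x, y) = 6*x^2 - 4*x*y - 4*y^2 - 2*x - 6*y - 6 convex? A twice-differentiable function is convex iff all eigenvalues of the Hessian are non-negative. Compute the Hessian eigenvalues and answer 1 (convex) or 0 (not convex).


The Hessian of f(x,y) = 6*x^2 - 4*x*y - 4*y^2 - 2*x - 6*y - 6 is:
H = [[12, -4], [-4, -8]]
Trace = 12 - 8 = 4
Determinant = 12*-8 - (-4)^2 = -112
Discriminant = (4)^2 - 4*-112 = 464.0
Eigenvalues: lambda_1 = -8.7703, lambda_2 = 12.7703
The function is not convex.

0


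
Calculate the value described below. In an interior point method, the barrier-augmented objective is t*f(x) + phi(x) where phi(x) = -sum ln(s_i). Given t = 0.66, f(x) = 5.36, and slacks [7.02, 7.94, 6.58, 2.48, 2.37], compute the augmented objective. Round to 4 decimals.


Step 1: Compute log-barrier.
ln values: [1.9488, 2.0719, 1.884, 0.9083, 0.8629]
phi = -(1.9488 + 2.0719 + 1.884 + 0.9083 + 0.8629) = -7.6759
Step 2: Compute augmented objective.
t*f(x) = 0.66*5.36 = 3.5376
Total = 3.5376 - 7.6759 = -4.1383


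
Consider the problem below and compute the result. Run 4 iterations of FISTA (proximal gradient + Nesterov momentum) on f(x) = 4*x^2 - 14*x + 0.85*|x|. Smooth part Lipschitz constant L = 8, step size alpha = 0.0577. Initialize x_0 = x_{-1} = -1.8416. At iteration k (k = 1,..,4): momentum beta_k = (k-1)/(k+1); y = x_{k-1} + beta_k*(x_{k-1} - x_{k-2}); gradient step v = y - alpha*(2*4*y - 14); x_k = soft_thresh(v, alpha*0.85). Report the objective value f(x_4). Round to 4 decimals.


FISTA on f(x) = 4*x^2 - 14*x + 0.85*|x|
L = 8, alpha = 0.0577
Iteration 1: beta = 0.0, y = -1.8416 + 0.0*(-1.8416 + 1.8416) = -1.8416
  grad(y) = -28.7328, v = y - alpha*grad = -0.1837
  prox(v) = soft_thresh(-0.1837, 0.049) = -0.1347
Iteration 2: beta = 0.3333, y = -0.1347 + 0.3333*(-0.1347 + 1.8416) = 0.4343
  grad(y) = -10.5256, v = y - alpha*grad = 1.0416
  prox(v) = soft_thresh(1.0416, 0.049) = 0.9926
Iteration 3: beta = 0.5, y = 0.9926 + 0.5*(0.9926 + 0.1347) = 1.5562
  grad(y) = -1.5503, v = y - alpha*grad = 1.6457
  prox(v) = soft_thresh(1.6457, 0.049) = 1.5966
Iteration 4: beta = 0.6, y = 1.5966 + 0.6*(1.5966 - 0.9926) = 1.959
  grad(y) = 1.6723, v = y - alpha*grad = 1.8625
  prox(v) = soft_thresh(1.8625, 0.049) = 1.8135
f(x_4) = 4*1.8135^2 - 14*1.8135 + 0.85*|1.8135| = -10.6924


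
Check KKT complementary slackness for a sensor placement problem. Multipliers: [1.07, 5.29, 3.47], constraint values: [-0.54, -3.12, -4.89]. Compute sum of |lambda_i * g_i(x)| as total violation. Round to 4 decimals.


KKT complementary slackness check:
lambda_1 * g_1 = 1.07 * -0.54 = -0.5778
lambda_2 * g_2 = 5.29 * -3.12 = -16.5048
lambda_3 * g_3 = 3.47 * -4.89 = -16.9683
Total violation = 0.5778 + 16.5048 + 16.9683 = 34.0509


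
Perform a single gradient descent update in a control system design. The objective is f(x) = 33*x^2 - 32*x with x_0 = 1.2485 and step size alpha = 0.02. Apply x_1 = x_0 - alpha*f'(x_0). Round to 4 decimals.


We compute the gradient at x_0 and apply the update.
f'(x) = 66*x - 32
f'(1.2485) = 66*1.2485 - 32 = 50.401
x_1 = 1.2485 - 0.02*50.401 = 0.2405


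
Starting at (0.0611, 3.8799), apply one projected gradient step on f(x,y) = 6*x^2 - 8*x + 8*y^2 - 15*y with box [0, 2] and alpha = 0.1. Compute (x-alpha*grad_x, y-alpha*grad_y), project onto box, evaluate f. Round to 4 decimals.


Step 1: Compute gradient at (0.0611, 3.8799).
grad_x = 2*6*0.0611 - 8 = -7.2668
grad_y = 2*8*3.8799 - 15 = 47.0784
Step 2: Gradient step.
x_raw = 0.0611 - 0.1*-7.2668 = 0.7878
y_raw = 3.8799 - 0.1*47.0784 = -0.8279
Step 3: Project onto [0, 2].
x_proj = clip(0.7878) = 0.7878
y_proj = clip(-0.8279) = 0.0
Step 4: Evaluate f.
f(0.7878, 0.0) = -2.5787


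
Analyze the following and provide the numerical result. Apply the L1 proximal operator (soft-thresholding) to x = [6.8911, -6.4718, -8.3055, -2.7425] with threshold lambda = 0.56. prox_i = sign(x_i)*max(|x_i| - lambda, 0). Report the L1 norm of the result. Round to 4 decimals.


Soft-thresholding with lambda = 0.56:
prox(6.8911) = sign(6.8911)*max(|6.8911| - 0.56, 0) = 6.3311
prox(-6.4718) = sign(-6.4718)*max(|-6.4718| - 0.56, 0) = -5.9118
prox(-8.3055) = sign(-8.3055)*max(|-8.3055| - 0.56, 0) = -7.7455
prox(-2.7425) = sign(-2.7425)*max(|-2.7425| - 0.56, 0) = -2.1825
prox(x) = [6.3311, -5.9118, -7.7455, -2.1825]
||prox(x)||_1 = 6.3311 + 5.9118 + 7.7455 + 2.1825 = 22.1709


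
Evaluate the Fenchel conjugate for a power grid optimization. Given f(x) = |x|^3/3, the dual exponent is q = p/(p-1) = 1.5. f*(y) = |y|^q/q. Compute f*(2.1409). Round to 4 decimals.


The conjugate exponent q satisfies 1/p + 1/q = 1.
p = 3, so q = 3/(3 - 1) = 1.5
|y|^q = 2.1409^1.5 = 3.1325
f*(2.1409) = 3.1325 / 1.5 = 2.0884


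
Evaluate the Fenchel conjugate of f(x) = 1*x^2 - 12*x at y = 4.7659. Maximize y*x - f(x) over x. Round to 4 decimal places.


f*(y) = sup_x {y*x - a*x^2 - b*x} = sup_x {(y-b)*x - a*x^2}
FOC: (y - b) - 2a*x = 0 => x* = (y - b)/(2a)
x* = (4.7659 + 12)/(2*1) = 8.383
f*(4.7659) = (y-b)^2/(4a) = (4.7659 + 12)^2/(4*1)
= 281.0954/4 = 70.2739


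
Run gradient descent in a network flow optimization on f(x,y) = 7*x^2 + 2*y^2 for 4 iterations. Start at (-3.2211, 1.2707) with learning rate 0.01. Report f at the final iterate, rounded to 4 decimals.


Gradient descent on f(x,y) = 7*x^2 + 2*y^2.
Starting point: (-3.2211, 1.2707), alpha = 0.01
Step 1: grad_x = 2*7*-3.2211 = -45.0954, grad_y = 2*2*1.2707 = 5.0828
  x_1 = -3.2211 - 0.01*-45.0954 = -2.7701
  y_1 = 1.2707 - 0.01*5.0828 = 1.2199
Step 2: grad_x = 2*7*-2.7701 = -38.782, grad_y = 2*2*1.2199 = 4.8795
  x_2 = -2.7701 - 0.01*-38.782 = -2.3823
  y_2 = 1.2199 - 0.01*4.8795 = 1.1711
Step 3: grad_x = 2*7*-2.3823 = -33.3526, grad_y = 2*2*1.1711 = 4.6843
  x_3 = -2.3823 - 0.01*-33.3526 = -2.0488
  y_3 = 1.1711 - 0.01*4.6843 = 1.1242
Step 4: grad_x = 2*7*-2.0488 = -28.6832, grad_y = 2*2*1.1242 = 4.4969
  x_4 = -2.0488 - 0.01*-28.6832 = -1.762
  y_4 = 1.1242 - 0.01*4.4969 = 1.0793
f(-1.762, 1.0793) = 7*(-1.762)^2 + 2*1.0793^2 = 24.0613


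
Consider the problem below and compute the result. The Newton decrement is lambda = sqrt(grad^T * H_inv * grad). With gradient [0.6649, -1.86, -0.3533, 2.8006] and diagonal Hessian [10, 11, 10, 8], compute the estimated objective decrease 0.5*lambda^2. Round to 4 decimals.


Step 1: H is diagonal, so H^(-1) * g = [0.0665, -0.1691, -0.0353, 0.3501].
Step 2: g^T H^(-1) g = sum_i g_i^2 / H_ii
  = (0.6649)^2/10 + (-1.86)^2/11 + (-0.3533)^2/10 + (2.8006)^2/8
  = 0.0442 + 0.3145 + 0.0125 + 0.9804 = 1.3516
Step 3: Objective decrease = 0.5 * g^T H^(-1) g = 0.6758


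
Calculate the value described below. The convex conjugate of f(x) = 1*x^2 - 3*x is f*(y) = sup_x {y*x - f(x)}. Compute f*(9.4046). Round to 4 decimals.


f*(y) = sup_x {y*x - a*x^2 - b*x} = sup_x {(y-b)*x - a*x^2}
FOC: (y - b) - 2a*x = 0 => x* = (y - b)/(2a)
x* = (9.4046 + 3)/(2*1) = 6.2023
f*(9.4046) = (y-b)^2/(4a) = (9.4046 + 3)^2/(4*1)
= 153.8741/4 = 38.4685


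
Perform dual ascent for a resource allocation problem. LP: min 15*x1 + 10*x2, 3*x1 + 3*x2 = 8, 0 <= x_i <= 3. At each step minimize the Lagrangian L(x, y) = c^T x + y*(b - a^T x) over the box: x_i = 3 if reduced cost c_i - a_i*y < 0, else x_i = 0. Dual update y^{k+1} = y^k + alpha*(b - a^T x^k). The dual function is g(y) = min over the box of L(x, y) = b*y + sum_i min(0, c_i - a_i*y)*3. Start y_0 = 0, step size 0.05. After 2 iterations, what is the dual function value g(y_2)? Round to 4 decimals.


Dual ascent for LP: min 15*x1 + 10*x2, 3*x1 + 3*x2 = 8, 0 <= x_i <= 3
Step 1: y^k = 0.0, reduced costs: (15.0, 10.0)
  x^k = (0.0, 0.0), subgradient = b - a^T x = 8.0
  y^{k+1} = 0.0 + 0.05*8.0 = 0.4
Step 2: y^k = 0.4, reduced costs: (13.8, 8.8)
  x^k = (0.0, 0.0), subgradient = b - a^T x = 8.0
  y^{k+1} = 0.4 + 0.05*8.0 = 0.8
Dual objective at y_2 = 0.8: reduced costs (12.6, 7.6), box minimizer x = (0.0, 0.0)
g(y_2) = b*y + (c1 - a1*y)*x1 + (c2 - a2*y)*x2 = 8*0.8 + 12.6*0.0 + 7.6*0.0 = 6.4 + 0.0 + 0.0 = 6.4
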